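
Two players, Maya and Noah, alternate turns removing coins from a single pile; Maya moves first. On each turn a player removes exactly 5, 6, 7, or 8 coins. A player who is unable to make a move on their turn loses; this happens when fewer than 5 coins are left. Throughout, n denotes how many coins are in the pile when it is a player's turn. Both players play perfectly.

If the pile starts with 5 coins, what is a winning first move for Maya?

Remove 5, leaving 0.

Classify positions by backward induction: terminal positions (no move available) are L. From any other position, the mover wins iff some move reaches an L.
n=0: no move → L
n=1: no move → L
n=2: no move → L
n=3: no move → L
n=4: no move → L
n=5: →0(L), so W
From 5, the L positions reachable in one move are: 0.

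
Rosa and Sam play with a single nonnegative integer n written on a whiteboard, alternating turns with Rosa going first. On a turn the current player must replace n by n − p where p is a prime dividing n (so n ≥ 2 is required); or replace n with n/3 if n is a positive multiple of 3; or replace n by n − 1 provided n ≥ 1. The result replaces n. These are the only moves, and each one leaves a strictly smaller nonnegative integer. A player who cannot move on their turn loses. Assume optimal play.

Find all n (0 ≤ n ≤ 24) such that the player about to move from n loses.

0, 4, 8, 14, 18, 22

Compute win/loss labels from the base case upward. A position with no move is L. Any other position is W if it can reach an L in one move, else L.
n=0: no move → L
n=1: can move to 0, which is L ⇒ W
n=2: can move to 0, which is L ⇒ W
n=3: can move to 0, which is L ⇒ W
n=4: moves to 2(W), 3(W); every one is W ⇒ L
n=5: can move to 0, which is L ⇒ W
n=6: can move to 4, which is L ⇒ W
n=7: can move to 0, which is L ⇒ W
n=8: moves to 6(W), 7(W); every one is W ⇒ L
n=9: can move to 8, which is L ⇒ W
n=10: can move to 8, which is L ⇒ W
n=11: can move to 0, which is L ⇒ W
n=12: can move to 4, which is L ⇒ W
n=13: can move to 0, which is L ⇒ W
n=14: moves to 7(W), 12(W), 13(W); every one is W ⇒ L
n=15: can move to 14, which is L ⇒ W
n=16: can move to 14, which is L ⇒ W
n=17: can move to 0, which is L ⇒ W
n=18: moves to 6(W), 15(W), 16(W), 17(W); every one is W ⇒ L
n=19: can move to 0, which is L ⇒ W
n=20: can move to 18, which is L ⇒ W
n=21: can move to 14, which is L ⇒ W
n=22: moves to 11(W), 20(W), 21(W); every one is W ⇒ L
n=23: can move to 0, which is L ⇒ W
n=24: can move to 8, which is L ⇒ W
The losing starting values of n are exactly the entries labelled L in this table (6 of them).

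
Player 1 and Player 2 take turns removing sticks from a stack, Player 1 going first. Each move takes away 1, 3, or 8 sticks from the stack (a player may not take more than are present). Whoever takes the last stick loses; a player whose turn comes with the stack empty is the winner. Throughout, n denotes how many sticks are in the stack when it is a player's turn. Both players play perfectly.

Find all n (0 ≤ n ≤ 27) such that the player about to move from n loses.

1, 3, 5, 7, 12, 14, 16, 18, 23, 25, 27

Classify positions by backward induction: terminal positions (no move available) are W. From any other position, the mover wins iff some move reaches an L.
n=0: no move; the opponent has just taken the last stick and therefore loses → W
n=1: only reaches 0(W), which is W → L
n=2: reaches L-position 1 → W
n=3: only reaches 2(W), 0(W), all W → L
n=4: reaches L-position 3 → W
n=5: only reaches 4(W), 2(W), all W → L
n=6: reaches L-position 5 → W
n=7: only reaches 6(W), 4(W), all W → L
n=8: reaches L-position 7 → W
n=9: reaches L-position 1 → W
n=10: reaches L-position 7 → W
n=11: reaches L-position 3 → W
n=12: only reaches 11(W), 9(W), 4(W), all W → L
n=13: reaches L-position 12 → W
n=14: only reaches 13(W), 11(W), 6(W), all W → L
n=15: reaches L-position 14 → W
n=16: only reaches 15(W), 13(W), 8(W), all W → L
n=17: reaches L-position 16 → W
n=18: only reaches 17(W), 15(W), 10(W), all W → L
n=19: reaches L-position 18 → W
n=20: reaches L-position 12 → W
n=21: reaches L-position 18 → W
n=22: reaches L-position 14 → W
n=23: only reaches 22(W), 20(W), 15(W), all W → L
n=24: reaches L-position 23 → W
n=25: only reaches 24(W), 22(W), 17(W), all W → L
n=26: reaches L-position 25 → W
n=27: only reaches 26(W), 24(W), 19(W), all W → L
Reading off the rows marked L gives the requested list; there are 11 such values of n.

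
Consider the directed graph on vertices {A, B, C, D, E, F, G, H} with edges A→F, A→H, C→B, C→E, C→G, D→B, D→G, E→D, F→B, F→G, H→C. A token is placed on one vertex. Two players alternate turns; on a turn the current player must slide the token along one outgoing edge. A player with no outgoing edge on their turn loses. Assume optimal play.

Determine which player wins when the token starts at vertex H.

The second player wins.

Positions with no move are L. A position that does have a move is losing for the player to move precisely when every available move leads to a winning position for the opponent. Fill in the labels:
Every edge goes from a vertex to one that appears earlier in the order B, G, D, E, C, F, H, A, so processing vertices in that order labels each vertex after all of its successors.
B: no outgoing edge → L
G: no outgoing edge → L
D: W (go to G, an L position)
E: L (sole option D(W) is W)
C: W (go to E, an L position)
F: W (go to G, an L position)
H: L (sole option C(W) is W)
A: W (go to H, an L position)
Every move from H reaches a W position, so the mover loses.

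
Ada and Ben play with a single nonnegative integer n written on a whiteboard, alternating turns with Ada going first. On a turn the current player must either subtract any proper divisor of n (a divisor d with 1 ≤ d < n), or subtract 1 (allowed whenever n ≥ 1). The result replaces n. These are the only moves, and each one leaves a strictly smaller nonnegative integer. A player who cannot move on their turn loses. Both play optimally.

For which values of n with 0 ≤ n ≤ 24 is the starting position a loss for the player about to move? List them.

0, 2, 5, 7, 9, 11, 13, 15, 17, 19, 21, 23

Work bottom-up. With no move the player to move loses. Otherwise the position is W if at least one move leads to an L position for the opponent, and L if every move leads to a W.
n=0: no move → L
n=1: →0(L), so W
n=2: →1(W) only, which is W, so L
n=3: →2(L), so W
n=4: →2(L), so W
n=5: →4(W) only, which is W, so L
n=6: →5(L), so W
n=7: →6(W) only, which is W, so L
n=8: →7(L), so W
n=9: →6(W), 8(W) — all W, so L
n=10: →5(L), so W
n=11: →10(W) only, which is W, so L
n=12: →9(L), so W
n=13: →12(W) only, which is W, so L
n=14: →7(L), so W
n=15: →10(W), 12(W), 14(W) — all W, so L
n=16: →15(L), so W
n=17: →16(W) only, which is W, so L
n=18: →9(L), so W
n=19: →18(W) only, which is W, so L
n=20: →15(L), so W
n=21: →14(W), 18(W), 20(W) — all W, so L
n=22: →11(L), so W
n=23: →22(W) only, which is W, so L
n=24: →21(L), so W
Reading off the rows marked L gives the requested list; there are 12 such values of n.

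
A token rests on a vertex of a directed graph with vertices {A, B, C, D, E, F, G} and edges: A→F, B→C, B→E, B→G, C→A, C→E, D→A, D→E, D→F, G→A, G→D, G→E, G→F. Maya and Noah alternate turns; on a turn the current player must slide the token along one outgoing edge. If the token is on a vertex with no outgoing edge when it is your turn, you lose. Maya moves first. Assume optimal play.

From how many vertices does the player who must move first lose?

2

Use the standard recursion: the mover loses at a terminal position; elsewhere, the mover wins exactly when some move hands the opponent an L position.
Every edge goes from a vertex to one that appears earlier in the order E, F, A, D, C, G, B, so processing vertices in that order labels each vertex after all of its successors.
E: no outgoing edge → L
F: no outgoing edge → L
A: can move to F, which is L ⇒ W
D: can move to F, which is L ⇒ W
C: can move to E, which is L ⇒ W
G: can move to F, which is L ⇒ W
B: can move to E, which is L ⇒ W
The L vertices are E, F; that is 2 in all.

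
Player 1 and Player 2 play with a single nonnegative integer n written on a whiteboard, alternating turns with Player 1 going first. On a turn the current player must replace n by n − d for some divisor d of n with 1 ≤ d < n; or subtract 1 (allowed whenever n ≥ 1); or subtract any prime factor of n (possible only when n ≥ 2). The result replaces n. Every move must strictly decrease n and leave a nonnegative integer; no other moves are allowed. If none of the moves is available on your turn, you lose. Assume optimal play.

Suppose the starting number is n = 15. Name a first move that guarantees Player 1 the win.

Move to 14.

Positions with no move are L. A position that does have a move is losing for the player to move precisely when every available move leads to a winning position for the opponent. Fill in the labels:
n=0: no move → L
n=1: reaches L-position 0 → W
n=2: reaches L-position 0 → W
n=3: reaches L-position 0 → W
n=4: only reaches 2(W), 3(W), all W → L
n=5: reaches L-position 0 → W
n=6: reaches L-position 4 → W
n=7: reaches L-position 0 → W
n=8: reaches L-position 4 → W
n=9: only reaches 6(W), 8(W), all W → L
n=10: reaches L-position 9 → W
n=11: reaches L-position 0 → W
n=12: reaches L-position 9 → W
n=13: reaches L-position 0 → W
n=14: only reaches 7(W), 12(W), 13(W), all W → L
n=15: reaches L-position 14 → W
From 15, the L positions reachable in one move are: 14.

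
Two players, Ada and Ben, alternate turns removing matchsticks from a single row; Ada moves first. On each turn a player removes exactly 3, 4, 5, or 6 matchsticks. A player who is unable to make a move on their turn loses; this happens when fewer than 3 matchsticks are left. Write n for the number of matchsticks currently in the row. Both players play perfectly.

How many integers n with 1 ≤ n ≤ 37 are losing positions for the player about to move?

13

Compute win/loss labels from the base case upward. A position with no move is L. Any other position is W if it can reach an L in one move, else L.
n=0: no move → L
n=1: no move → L
n=2: no move → L
n=3: W (go to 0, an L position)
n=4: W (go to 1, an L position)
n=5: W (go to 2, an L position)
n=6: W (go to 2, an L position)
n=7: W (go to 2, an L position)
n=8: W (go to 2, an L position)
n=9: L (options 6(W), 5(W), 4(W), 3(W) are all W)
n=10: L (options 7(W), 6(W), 5(W), 4(W) are all W)
n=11: L (options 8(W), 7(W), 6(W), 5(W) are all W)
n=12: W (go to 9, an L position)
n=13: W (go to 10, an L position)
n=14: W (go to 11, an L position)
n=15: W (go to 11, an L position)
n=16: W (go to 11, an L position)
n=17: W (go to 11, an L position)
n=18: L (options 15(W), 14(W), 13(W), 12(W) are all W)
n=19: L (options 16(W), 15(W), 14(W), 13(W) are all W)
n=20: L (options 17(W), 16(W), 15(W), 14(W) are all W)
n=21: W (go to 18, an L position)
n=22: W (go to 19, an L position)
n=23: W (go to 20, an L position)
n=24: W (go to 20, an L position)
n=25: W (go to 20, an L position)
n=26: W (go to 20, an L position)
n=27: L (options 24(W), 23(W), 22(W), 21(W) are all W)
n=28: L (options 25(W), 24(W), 23(W), 22(W) are all W)
n=29: L (options 26(W), 25(W), 24(W), 23(W) are all W)
n=30: W (go to 27, an L position)
n=31: W (go to 28, an L position)
n=32: W (go to 29, an L position)
n=33: W (go to 29, an L position)
n=34: W (go to 29, an L position)
n=35: W (go to 29, an L position)
n=36: L (options 33(W), 32(W), 31(W), 30(W) are all W)
n=37: L (options 34(W), 33(W), 32(W), 31(W) are all W)
L entries with 1 ≤ n ≤ 37 (n=0 is outside the asked range and is not counted): n = 1, 2, 9, 10, 11, 18, 19, 20, 27, 28, 29, 36, 37; that makes 13.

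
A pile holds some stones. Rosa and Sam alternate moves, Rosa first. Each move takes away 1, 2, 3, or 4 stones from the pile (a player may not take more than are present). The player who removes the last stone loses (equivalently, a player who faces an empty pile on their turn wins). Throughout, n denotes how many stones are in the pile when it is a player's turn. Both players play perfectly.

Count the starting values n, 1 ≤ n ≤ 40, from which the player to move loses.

Compute win/loss labels from the base case upward. A position with no move is W. Any other position is W if it can reach an L in one move, else L.
n=0: no move; the opponent has just taken the last stone and therefore loses → W
n=1: only reaches 0(W), which is W → L
n=2: reaches L-position 1 → W
n=3: reaches L-position 1 → W
n=4: reaches L-position 1 → W
n=5: reaches L-position 1 → W
n=6: only reaches 5(W), 4(W), 3(W), 2(W), all W → L
n=7: reaches L-position 6 → W
n=8: reaches L-position 6 → W
n=9: reaches L-position 6 → W
n=10: reaches L-position 6 → W
n=11: only reaches 10(W), 9(W), 8(W), 7(W), all W → L
n=12: reaches L-position 11 → W
n=13: reaches L-position 11 → W
n=14: reaches L-position 11 → W
n=15: reaches L-position 11 → W
n=16: only reaches 15(W), 14(W), 13(W), 12(W), all W → L
n=17: reaches L-position 16 → W
n=18: reaches L-position 16 → W
n=19: reaches L-position 16 → W
n=20: reaches L-position 16 → W
n=21: only reaches 20(W), 19(W), 18(W), 17(W), all W → L
n=22: reaches L-position 21 → W
n=23: reaches L-position 21 → W
n=24: reaches L-position 21 → W
n=25: reaches L-position 21 → W
n=26: only reaches 25(W), 24(W), 23(W), 22(W), all W → L
n=27: reaches L-position 26 → W
n=28: reaches L-position 26 → W
n=29: reaches L-position 26 → W
n=30: reaches L-position 26 → W
n=31: only reaches 30(W), 29(W), 28(W), 27(W), all W → L
n=32: reaches L-position 31 → W
n=33: reaches L-position 31 → W
n=34: reaches L-position 31 → W
n=35: reaches L-position 31 → W
n=36: only reaches 35(W), 34(W), 33(W), 32(W), all W → L
n=37: reaches L-position 36 → W
n=38: reaches L-position 36 → W
n=39: reaches L-position 36 → W
n=40: reaches L-position 36 → W
L entries with 1 ≤ n ≤ 40 (the range starts at n=1): n = 1, 6, 11, 16, 21, 26, 31, 36; that makes 8.

8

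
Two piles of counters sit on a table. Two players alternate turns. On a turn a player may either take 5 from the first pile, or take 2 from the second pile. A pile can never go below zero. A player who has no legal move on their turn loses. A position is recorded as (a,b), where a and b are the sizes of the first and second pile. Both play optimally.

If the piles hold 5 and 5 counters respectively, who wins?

Classify positions by backward induction: terminal positions (no move available) are L. From any other position, the mover wins iff some move reaches an L.
No move ever increases a pile, so every position that can arise here has a ≤ 5 and b ≤ 5; it is enough to label the cells with 0 ≤ a ≤ 5 and 0 ≤ b ≤ 5.
Every move lowers a or b (never raises either), so fill the grid row by row in increasing a, and left to right within a row: each cell's successors are then already labelled.
      b=0  b=1  b=2  b=3  b=4  b=5
a=0:    L    L    W    W    L    L
a=1:    L    L    W    W    L    L
a=2:    L    L    W    W    L    L
a=3:    L    L    W    W    L    L
a=4:    L    L    W    W    L    L
a=5:    W    W    L    L    W    W
Cells with no legal move (terminal, hence L): (0,0), (0,1), (1,0), (1,1), (2,0), (2,1), (3,0), (3,1), (4,0), (4,1).
The remaining L cells, each justified by listing all of its moves:
(0,4): only reaches (0,2)(W), which is W → L
(0,5): only reaches (0,3)(W), which is W → L
(1,4): only reaches (1,2)(W), which is W → L
(1,5): only reaches (1,3)(W), which is W → L
(2,4): only reaches (2,2)(W), which is W → L
(2,5): only reaches (2,3)(W), which is W → L
(3,4): only reaches (3,2)(W), which is W → L
(3,5): only reaches (3,3)(W), which is W → L
(4,4): only reaches (4,2)(W), which is W → L
(4,5): only reaches (4,3)(W), which is W → L
(5,2): only reaches (0,2)(W), (5,0)(W), all W → L
(5,3): only reaches (0,3)(W), (5,1)(W), all W → L
Every other cell has at least one move into one of the L cells above, so it is W.
From (5,5) the player to move can move to (0,5), reaching an L position.

The first player wins.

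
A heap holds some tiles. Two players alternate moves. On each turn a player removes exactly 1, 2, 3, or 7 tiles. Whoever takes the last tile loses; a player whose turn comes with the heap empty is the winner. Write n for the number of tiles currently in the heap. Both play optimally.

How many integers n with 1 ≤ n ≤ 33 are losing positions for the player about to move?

Classify positions by backward induction: terminal positions (no move available) are W. From any other position, the mover wins iff some move reaches an L.
n=0: no move; the opponent has just taken the last tile and therefore loses → W
n=1: only reaches 0(W), which is W → L
n=2: reaches L-position 1 → W
n=3: reaches L-position 1 → W
n=4: reaches L-position 1 → W
n=5: only reaches 4(W), 3(W), 2(W), all W → L
n=6: reaches L-position 5 → W
n=7: reaches L-position 5 → W
n=8: reaches L-position 5 → W
n=9: only reaches 8(W), 7(W), 6(W), 2(W), all W → L
n=10: reaches L-position 9 → W
n=11: reaches L-position 9 → W
n=12: reaches L-position 9 → W
n=13: only reaches 12(W), 11(W), 10(W), 6(W), all W → L
n=14: reaches L-position 13 → W
n=15: reaches L-position 13 → W
n=16: reaches L-position 13 → W
n=17: only reaches 16(W), 15(W), 14(W), 10(W), all W → L
n=18: reaches L-position 17 → W
n=19: reaches L-position 17 → W
n=20: reaches L-position 17 → W
n=21: only reaches 20(W), 19(W), 18(W), 14(W), all W → L
n=22: reaches L-position 21 → W
n=23: reaches L-position 21 → W
n=24: reaches L-position 21 → W
n=25: only reaches 24(W), 23(W), 22(W), 18(W), all W → L
n=26: reaches L-position 25 → W
n=27: reaches L-position 25 → W
n=28: reaches L-position 25 → W
n=29: only reaches 28(W), 27(W), 26(W), 22(W), all W → L
n=30: reaches L-position 29 → W
n=31: reaches L-position 29 → W
n=32: reaches L-position 29 → W
n=33: only reaches 32(W), 31(W), 30(W), 26(W), all W → L
L entries with 1 ≤ n ≤ 33 (the range starts at n=1): n = 1, 5, 9, 13, 17, 21, 25, 29, 33; that makes 9.

9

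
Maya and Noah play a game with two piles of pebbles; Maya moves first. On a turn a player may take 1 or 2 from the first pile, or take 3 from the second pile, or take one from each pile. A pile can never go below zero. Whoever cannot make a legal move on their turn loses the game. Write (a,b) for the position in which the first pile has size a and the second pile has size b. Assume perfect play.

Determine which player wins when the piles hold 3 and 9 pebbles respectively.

Work bottom-up. With no move the player to move loses. Otherwise the position is W if at least one move leads to an L position for the opponent, and L if every move leads to a W.
No move ever increases a pile, so every position that can arise here has a ≤ 3 and b ≤ 9; it is enough to label the cells with 0 ≤ a ≤ 3 and 0 ≤ b ≤ 9.
Every move lowers a or b (never raises either), so fill the grid row by row in increasing a, and left to right within a row: each cell's successors are then already labelled.
      b=0  b=1  b=2  b=3  b=4  b=5  b=6  b=7  b=8  b=9
a=0:    L    L    L    W    W    W    L    L    L    W
a=1:    W    W    W    W    L    L    W    W    W    W
a=2:    W    W    W    L    W    W    W    W    W    L
a=3:    L    L    L    W    W    W    L    L    L    W
Cells with no legal move (terminal, hence L): (0,0), (0,1), (0,2).
The remaining L cells, each justified by listing all of its moves:
(0,6): only reaches (0,3)(W), which is W → L
(0,7): only reaches (0,4)(W), which is W → L
(0,8): only reaches (0,5)(W), which is W → L
(1,4): only reaches (0,4)(W), (1,1)(W), (0,3)(W), all W → L
(1,5): only reaches (0,5)(W), (1,2)(W), (0,4)(W), all W → L
(2,3): only reaches (1,3)(W), (0,3)(W), (2,0)(W), (1,2)(W), all W → L
(2,9): only reaches (1,9)(W), (0,9)(W), (2,6)(W), (1,8)(W), all W → L
(3,0): only reaches (2,0)(W), (1,0)(W), all W → L
(3,1): only reaches (2,1)(W), (1,1)(W), (2,0)(W), all W → L
(3,2): only reaches (2,2)(W), (1,2)(W), (2,1)(W), all W → L
(3,6): only reaches (2,6)(W), (1,6)(W), (3,3)(W), (2,5)(W), all W → L
(3,7): only reaches (2,7)(W), (1,7)(W), (3,4)(W), (2,6)(W), all W → L
(3,8): only reaches (2,8)(W), (1,8)(W), (3,5)(W), (2,7)(W), all W → L
Every other cell has at least one move into one of the L cells above, so it is W.
From (3,9) Maya can move to (2,9), reaching an L position.

Maya wins.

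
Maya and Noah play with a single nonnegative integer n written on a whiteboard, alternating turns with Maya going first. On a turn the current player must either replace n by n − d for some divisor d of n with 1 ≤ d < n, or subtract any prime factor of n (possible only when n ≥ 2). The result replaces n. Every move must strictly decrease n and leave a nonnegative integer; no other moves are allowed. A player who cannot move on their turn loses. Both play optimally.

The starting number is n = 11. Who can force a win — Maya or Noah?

Positions with no move are L. A position that does have a move is losing for the player to move precisely when every available move leads to a winning position for the opponent. Fill in the labels:
n=0: no move → L
n=1: no move → L
n=2: →0(L), so W
n=3: →0(L), so W
n=4: →2(W), 3(W) — all W, so L
n=5: →0(L), so W
n=6: →4(L), so W
n=7: →0(L), so W
n=8: →4(L), so W
n=9: →6(W), 8(W) — all W, so L
n=10: →9(L), so W
n=11: →0(L), so W
The starting position 11 is W: Maya should move to 0, handing over an L position.

Maya wins.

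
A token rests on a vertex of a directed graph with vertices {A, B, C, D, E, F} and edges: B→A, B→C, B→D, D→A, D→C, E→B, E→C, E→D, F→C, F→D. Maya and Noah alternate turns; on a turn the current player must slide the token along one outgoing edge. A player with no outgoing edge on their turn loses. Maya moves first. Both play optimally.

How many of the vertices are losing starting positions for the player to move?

2

Classify positions by backward induction: terminal positions (no move available) are L. From any other position, the mover wins iff some move reaches an L.
Every edge goes from a vertex to one that appears earlier in the order A, C, D, F, B, E, so processing vertices in that order labels each vertex after all of its successors.
A: no outgoing edge → L
C: no outgoing edge → L
D: W (go to C, an L position)
F: W (go to C, an L position)
B: W (go to C, an L position)
E: W (go to C, an L position)
The L vertices are A, C; that is 2 in all.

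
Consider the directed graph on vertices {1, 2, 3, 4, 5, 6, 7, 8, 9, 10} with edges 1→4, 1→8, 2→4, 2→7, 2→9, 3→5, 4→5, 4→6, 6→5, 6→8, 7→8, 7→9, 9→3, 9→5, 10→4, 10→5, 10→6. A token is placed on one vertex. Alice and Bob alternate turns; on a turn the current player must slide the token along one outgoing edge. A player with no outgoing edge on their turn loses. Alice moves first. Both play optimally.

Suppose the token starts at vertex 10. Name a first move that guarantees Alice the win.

Move to 5.

Work bottom-up. With no move the player to move loses. Otherwise the position is W if at least one move leads to an L position for the opponent, and L if every move leads to a W.
Every edge goes from a vertex to one that appears earlier in the order 5, 8, 3, 6, 9, 4, 10, 1, 7, 2, so processing vertices in that order labels each vertex after all of its successors.
5: no outgoing edge → L
8: no outgoing edge → L
3: W (go to 5, an L position)
6: W (go to 8, an L position)
9: W (go to 5, an L position)
4: W (go to 5, an L position)
10: W (go to 5, an L position)
1: W (go to 8, an L position)
7: W (go to 8, an L position)
2: L (options 7(W), 4(W), 9(W) are all W)
From 10, the L positions reachable in one move are: 5.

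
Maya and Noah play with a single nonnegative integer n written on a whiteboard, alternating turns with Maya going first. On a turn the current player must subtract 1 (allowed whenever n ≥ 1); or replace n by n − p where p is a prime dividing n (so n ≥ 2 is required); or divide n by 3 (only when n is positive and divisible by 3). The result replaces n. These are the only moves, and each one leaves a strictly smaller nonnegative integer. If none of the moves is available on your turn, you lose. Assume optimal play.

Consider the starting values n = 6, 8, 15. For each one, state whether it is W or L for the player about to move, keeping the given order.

6: W, 8: L, 15: W

Compute win/loss labels from the base case upward. A position with no move is L. Any other position is W if it can reach an L in one move, else L.
n=0: no move → L
n=1: W (go to 0, an L position)
n=2: W (go to 0, an L position)
n=3: W (go to 0, an L position)
n=4: L (options 2(W), 3(W) are all W)
n=5: W (go to 0, an L position)
n=6: W (go to 4, an L position)
n=7: W (go to 0, an L position)
n=8: L (options 6(W), 7(W) are all W)
n=9: W (go to 8, an L position)
n=10: W (go to 8, an L position)
n=11: W (go to 0, an L position)
n=12: W (go to 4, an L position)
n=13: W (go to 0, an L position)
n=14: L (options 7(W), 12(W), 13(W) are all W)
n=15: W (go to 14, an L position)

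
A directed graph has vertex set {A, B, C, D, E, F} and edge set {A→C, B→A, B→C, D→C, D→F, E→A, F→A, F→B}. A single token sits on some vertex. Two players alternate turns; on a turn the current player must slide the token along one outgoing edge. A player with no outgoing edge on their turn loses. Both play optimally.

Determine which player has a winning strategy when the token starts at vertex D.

Positions with no move are L. A position that does have a move is losing for the player to move precisely when every available move leads to a winning position for the opponent. Fill in the labels:
Every edge goes from a vertex to one that appears earlier in the order C, A, B, E, F, D, so processing vertices in that order labels each vertex after all of its successors.
C: no outgoing edge → L
A: →C(L), so W
B: →C(L), so W
E: →A(W) only, which is W, so L
F: →B(W), A(W) — all W, so L
D: →F(L), so W
From D the player to move can move to F, reaching an L position.

The first player wins.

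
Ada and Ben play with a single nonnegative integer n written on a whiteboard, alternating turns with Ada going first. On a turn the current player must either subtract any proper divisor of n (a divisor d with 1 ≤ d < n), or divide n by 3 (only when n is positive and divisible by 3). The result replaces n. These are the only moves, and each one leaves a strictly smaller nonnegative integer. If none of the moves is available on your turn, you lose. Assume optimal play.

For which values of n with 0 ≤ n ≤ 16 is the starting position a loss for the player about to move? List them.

Use the standard recursion: the mover loses at a terminal position; elsewhere, the mover wins exactly when some move hands the opponent an L position.
n=0: no move → L
n=1: no move → L
n=2: →1(L), so W
n=3: →1(L), so W
n=4: →2(W), 3(W) — all W, so L
n=5: →4(L), so W
n=6: →4(L), so W
n=7: →6(W) only, which is W, so L
n=8: →4(L), so W
n=9: →3(W), 6(W), 8(W) — all W, so L
n=10: →9(L), so W
n=11: →10(W) only, which is W, so L
n=12: →4(L), so W
n=13: →12(W) only, which is W, so L
n=14: →7(L), so W
n=15: →5(W), 10(W), 12(W), 14(W) — all W, so L
n=16: →15(L), so W
Reading off the rows marked L gives the requested list; there are 8 such values of n.

0, 1, 4, 7, 9, 11, 13, 15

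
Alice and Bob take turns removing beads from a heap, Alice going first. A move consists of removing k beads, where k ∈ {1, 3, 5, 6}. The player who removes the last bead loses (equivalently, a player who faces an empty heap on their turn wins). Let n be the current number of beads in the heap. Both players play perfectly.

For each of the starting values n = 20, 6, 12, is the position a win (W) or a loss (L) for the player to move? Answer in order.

20: W, 6: W, 12: L

Build the W/L table. Terminal = W. A non-terminal position is W if it has a move to some L; otherwise it is L.
n=0: no move; the opponent has just taken the last bead and therefore loses → W
n=1: L (sole option 0(W) is W)
n=2: W (go to 1, an L position)
n=3: L (options 2(W), 0(W) are all W)
n=4: W (go to 3, an L position)
n=5: L (options 4(W), 2(W), 0(W) are all W)
n=6: W (go to 5, an L position)
n=7: W (go to 1, an L position)
n=8: W (go to 5, an L position)
n=9: W (go to 3, an L position)
n=10: W (go to 5, an L position)
n=11: W (go to 5, an L position)
n=12: L (options 11(W), 9(W), 7(W), 6(W) are all W)
n=13: W (go to 12, an L position)
n=14: L (options 13(W), 11(W), 9(W), 8(W) are all W)
n=15: W (go to 14, an L position)
n=16: L (options 15(W), 13(W), 11(W), 10(W) are all W)
n=17: W (go to 16, an L position)
n=18: W (go to 12, an L position)
n=19: W (go to 16, an L position)
n=20: W (go to 14, an L position)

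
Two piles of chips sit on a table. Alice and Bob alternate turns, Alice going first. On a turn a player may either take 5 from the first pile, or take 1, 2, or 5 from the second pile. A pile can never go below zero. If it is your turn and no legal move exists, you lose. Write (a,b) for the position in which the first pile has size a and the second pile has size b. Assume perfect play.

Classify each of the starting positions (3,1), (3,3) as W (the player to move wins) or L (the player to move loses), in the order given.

(3,1): W, (3,3): L

Classify positions by backward induction: terminal positions (no move available) are L. From any other position, the mover wins iff some move reaches an L.
No move ever increases a pile, so every position that can arise here has a ≤ 3 and b ≤ 3; it is enough to label the cells with 0 ≤ a ≤ 3 and 0 ≤ b ≤ 3.
Every move lowers a or b (never raises either), so fill the grid row by row in increasing a, and left to right within a row: each cell's successors are then already labelled.
      b=0  b=1  b=2  b=3
a=0:    L    W    W    L
a=1:    L    W    W    L
a=2:    L    W    W    L
a=3:    L    W    W    L
Cells with no legal move (terminal, hence L): (0,0), (1,0), (2,0), (3,0).
The remaining L cells, each justified by listing all of its moves:
(0,3): only reaches (0,2)(W), (0,1)(W), all W → L
(1,3): only reaches (1,2)(W), (1,1)(W), all W → L
(2,3): only reaches (2,2)(W), (2,1)(W), all W → L
(3,3): only reaches (3,2)(W), (3,1)(W), all W → L
Every other cell has at least one move into one of the L cells above, so it is W.
(3,1): the move to (3,0) reaches an L cell, so W
(3,3): one of the L cells justified above, so L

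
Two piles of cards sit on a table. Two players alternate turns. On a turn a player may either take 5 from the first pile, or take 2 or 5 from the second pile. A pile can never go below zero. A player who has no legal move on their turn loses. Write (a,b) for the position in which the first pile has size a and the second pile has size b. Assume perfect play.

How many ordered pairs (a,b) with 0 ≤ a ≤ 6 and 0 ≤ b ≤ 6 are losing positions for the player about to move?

21

Positions with no move are L. A position that does have a move is losing for the player to move precisely when every available move leads to a winning position for the opponent. Fill in the labels:
Every move lowers a or b (never raises either), so fill the grid row by row in increasing a, and left to right within a row: each cell's successors are then already labelled.
      b=0  b=1  b=2  b=3  b=4  b=5  b=6
a=0:    L    L    W    W    L    W    W
a=1:    L    L    W    W    L    W    W
a=2:    L    L    W    W    L    W    W
a=3:    L    L    W    W    L    W    W
a=4:    L    L    W    W    L    W    W
a=5:    W    W    L    L    W    W    L
a=6:    W    W    L    L    W    W    L
Cells with no legal move (terminal, hence L): (0,0), (0,1), (1,0), (1,1), (2,0), (2,1), (3,0), (3,1), (4,0), (4,1).
The remaining L cells, each justified by listing all of its moves:
(0,4): L (sole option (0,2)(W) is W)
(1,4): L (sole option (1,2)(W) is W)
(2,4): L (sole option (2,2)(W) is W)
(3,4): L (sole option (3,2)(W) is W)
(4,4): L (sole option (4,2)(W) is W)
(5,2): L (options (0,2)(W), (5,0)(W) are all W)
(5,3): L (options (0,3)(W), (5,1)(W) are all W)
(5,6): L (options (0,6)(W), (5,4)(W), (5,1)(W) are all W)
(6,2): L (options (1,2)(W), (6,0)(W) are all W)
(6,3): L (options (1,3)(W), (6,1)(W) are all W)
(6,6): L (options (1,6)(W), (6,4)(W), (6,1)(W) are all W)
Every other cell has at least one move into one of the L cells above, so it is W.
L cells per row: a=0: 3, a=1: 3, a=2: 3, a=3: 3, a=4: 3, a=5: 3, a=6: 3; total 21.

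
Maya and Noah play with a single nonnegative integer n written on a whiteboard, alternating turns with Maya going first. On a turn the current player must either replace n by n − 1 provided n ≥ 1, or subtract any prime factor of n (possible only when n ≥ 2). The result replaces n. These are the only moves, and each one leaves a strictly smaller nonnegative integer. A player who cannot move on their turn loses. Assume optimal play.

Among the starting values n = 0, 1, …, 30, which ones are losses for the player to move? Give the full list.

0, 4, 8, 12, 16, 20, 24, 28

Work bottom-up. With no move the player to move loses. Otherwise the position is W if at least one move leads to an L position for the opponent, and L if every move leads to a W.
n=0: no move → L
n=1: can move to 0, which is L ⇒ W
n=2: can move to 0, which is L ⇒ W
n=3: can move to 0, which is L ⇒ W
n=4: moves to 2(W), 3(W); every one is W ⇒ L
n=5: can move to 0, which is L ⇒ W
n=6: can move to 4, which is L ⇒ W
n=7: can move to 0, which is L ⇒ W
n=8: moves to 6(W), 7(W); every one is W ⇒ L
n=9: can move to 8, which is L ⇒ W
n=10: can move to 8, which is L ⇒ W
n=11: can move to 0, which is L ⇒ W
n=12: moves to 9(W), 10(W), 11(W); every one is W ⇒ L
n=13: can move to 0, which is L ⇒ W
n=14: can move to 12, which is L ⇒ W
n=15: can move to 12, which is L ⇒ W
n=16: moves to 14(W), 15(W); every one is W ⇒ L
n=17: can move to 0, which is L ⇒ W
n=18: can move to 16, which is L ⇒ W
n=19: can move to 0, which is L ⇒ W
n=20: moves to 15(W), 18(W), 19(W); every one is W ⇒ L
n=21: can move to 20, which is L ⇒ W
n=22: can move to 20, which is L ⇒ W
n=23: can move to 0, which is L ⇒ W
n=24: moves to 21(W), 22(W), 23(W); every one is W ⇒ L
n=25: can move to 20, which is L ⇒ W
n=26: can move to 24, which is L ⇒ W
n=27: can move to 24, which is L ⇒ W
n=28: moves to 21(W), 26(W), 27(W); every one is W ⇒ L
n=29: can move to 0, which is L ⇒ W
n=30: can move to 28, which is L ⇒ W
The losing starting values of n are exactly the entries labelled L in this table (8 of them).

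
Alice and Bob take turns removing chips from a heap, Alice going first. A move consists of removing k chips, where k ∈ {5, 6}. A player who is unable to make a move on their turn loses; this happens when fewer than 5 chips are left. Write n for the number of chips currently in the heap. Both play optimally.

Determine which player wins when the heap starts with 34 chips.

Bob wins.

Classify positions by backward induction: terminal positions (no move available) are L. From any other position, the mover wins iff some move reaches an L.
n=0: no move → L
n=1: no move → L
n=2: no move → L
n=3: no move → L
n=4: no move → L
n=5: →0(L), so W
n=6: →1(L), so W
n=7: →2(L), so W
n=8: →3(L), so W
n=9: →4(L), so W
n=10: →4(L), so W
n=11: →6(W), 5(W) — all W, so L
n=12: →7(W), 6(W) — all W, so L
n=13: →8(W), 7(W) — all W, so L
n=14: →9(W), 8(W) — all W, so L
n=15: →10(W), 9(W) — all W, so L
n=16: →11(L), so W
n=17: →12(L), so W
n=18: →13(L), so W
n=19: →14(L), so W
n=20: →15(L), so W
n=21: →15(L), so W
n=22: →17(W), 16(W) — all W, so L
n=23: →18(W), 17(W) — all W, so L
n=24: →19(W), 18(W) — all W, so L
n=25: →20(W), 19(W) — all W, so L
n=26: →21(W), 20(W) — all W, so L
n=27: →22(L), so W
n=28: →23(L), so W
n=29: →24(L), so W
n=30: →25(L), so W
n=31: →26(L), so W
n=32: →26(L), so W
n=33: →28(W), 27(W) — all W, so L
n=34: →29(W), 28(W) — all W, so L
Every move from 34 reaches a W position, so the mover loses.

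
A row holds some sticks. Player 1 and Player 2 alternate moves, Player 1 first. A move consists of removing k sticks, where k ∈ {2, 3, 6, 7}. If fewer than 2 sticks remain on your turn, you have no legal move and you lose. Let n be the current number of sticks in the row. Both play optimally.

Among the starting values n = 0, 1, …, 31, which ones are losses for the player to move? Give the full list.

Positions with no move are L. A position that does have a move is losing for the player to move precisely when every available move leads to a winning position for the opponent. Fill in the labels:
n=0: no move → L
n=1: no move → L
n=2: can move to 0, which is L ⇒ W
n=3: can move to 1, which is L ⇒ W
n=4: can move to 1, which is L ⇒ W
n=5: moves to 3(W), 2(W); every one is W ⇒ L
n=6: can move to 0, which is L ⇒ W
n=7: can move to 5, which is L ⇒ W
n=8: can move to 5, which is L ⇒ W
n=9: moves to 7(W), 6(W), 3(W), 2(W); every one is W ⇒ L
n=10: moves to 8(W), 7(W), 4(W), 3(W); every one is W ⇒ L
n=11: can move to 9, which is L ⇒ W
n=12: can move to 10, which is L ⇒ W
n=13: can move to 10, which is L ⇒ W
n=14: moves to 12(W), 11(W), 8(W), 7(W); every one is W ⇒ L
n=15: can move to 9, which is L ⇒ W
n=16: can move to 14, which is L ⇒ W
n=17: can move to 14, which is L ⇒ W
n=18: moves to 16(W), 15(W), 12(W), 11(W); every one is W ⇒ L
n=19: moves to 17(W), 16(W), 13(W), 12(W); every one is W ⇒ L
n=20: can move to 18, which is L ⇒ W
n=21: can move to 19, which is L ⇒ W
n=22: can move to 19, which is L ⇒ W
n=23: moves to 21(W), 20(W), 17(W), 16(W); every one is W ⇒ L
n=24: can move to 18, which is L ⇒ W
n=25: can move to 23, which is L ⇒ W
n=26: can move to 23, which is L ⇒ W
n=27: moves to 25(W), 24(W), 21(W), 20(W); every one is W ⇒ L
n=28: moves to 26(W), 25(W), 22(W), 21(W); every one is W ⇒ L
n=29: can move to 27, which is L ⇒ W
n=30: can move to 28, which is L ⇒ W
n=31: can move to 28, which is L ⇒ W
Reading off the rows marked L gives the requested list; there are 11 such values of n.

0, 1, 5, 9, 10, 14, 18, 19, 23, 27, 28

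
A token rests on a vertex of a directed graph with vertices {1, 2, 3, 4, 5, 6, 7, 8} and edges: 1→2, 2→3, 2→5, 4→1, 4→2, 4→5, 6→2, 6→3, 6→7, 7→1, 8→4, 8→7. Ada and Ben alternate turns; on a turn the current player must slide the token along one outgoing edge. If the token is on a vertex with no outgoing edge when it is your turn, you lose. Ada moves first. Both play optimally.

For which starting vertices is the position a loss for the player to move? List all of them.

Compute win/loss labels from the base case upward. A position with no move is L. Any other position is W if it can reach an L in one move, else L.
Every edge goes from a vertex to one that appears earlier in the order 3, 5, 2, 1, 4, 7, 6, 8, so processing vertices in that order labels each vertex after all of its successors.
3: no outgoing edge → L
5: no outgoing edge → L
2: →5(L), so W
1: →2(W) only, which is W, so L
4: →1(L), so W
7: →1(L), so W
6: →3(L), so W
8: →7(W), 4(W) — all W, so L
Reading off the rows marked L gives the requested list; there are 4 such vertices.

1, 3, 5, 8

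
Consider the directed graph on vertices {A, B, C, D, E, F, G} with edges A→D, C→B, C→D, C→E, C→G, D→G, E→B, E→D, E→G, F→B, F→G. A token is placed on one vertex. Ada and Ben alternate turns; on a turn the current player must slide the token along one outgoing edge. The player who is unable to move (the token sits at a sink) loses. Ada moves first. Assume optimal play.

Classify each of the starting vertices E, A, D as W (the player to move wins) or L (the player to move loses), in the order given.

Classify positions by backward induction: terminal positions (no move available) are L. From any other position, the mover wins iff some move reaches an L.
Every edge goes from a vertex to one that appears earlier in the order B, G, F, D, E, C, A, so processing vertices in that order labels each vertex after all of its successors.
B: no outgoing edge → L
G: no outgoing edge → L
F: →G(L), so W
D: →G(L), so W
E: →G(L), so W
C: →G(L), so W
A: →D(W) only, which is W, so L

E: W, A: L, D: W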